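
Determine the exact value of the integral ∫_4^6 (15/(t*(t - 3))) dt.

log(32)

Factor the denominator: t**2 - 3*t = t(t - 3).
Partial fractions: 15/(t*(t - 3)) = -5/t + 5/(t - 3).
An antiderivative is F(t) = -5*log(t) + 5*log(t - 3).
Then F(6) - F(4) = (-log(32)) - (-10*log(2)) = log(32).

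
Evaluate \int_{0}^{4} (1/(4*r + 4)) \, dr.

log(5)/4

An antiderivative is F(r) = log(4*r + 4)/4.
Then F(4) - F(0) = (log(20)/4) - (log(2)/2) = log(5)/4.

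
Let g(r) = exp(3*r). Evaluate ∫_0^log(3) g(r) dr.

26/3

Let u = exp(r), so du = exp(r) dr. When r = 0, u = 1; when r = log(3), u = 3.
The integral becomes ∫ u**2 du from 1 to 3, with antiderivative u**3/3.
Back in r: F(r) = exp(3*r)/3.
Then F(log(3)) - F(0) = (9) - (1/3) = 26/3.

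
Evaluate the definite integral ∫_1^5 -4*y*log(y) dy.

24 - 50*log(5)

Integrate by parts once (u = ln y, dv = -4*y dy).
An antiderivative is F(y) = -y**2*(2*log(y) - 1).
Then F(5) - F(1) = (25 - 50*log(5)) - (1) = 24 - 50*log(5).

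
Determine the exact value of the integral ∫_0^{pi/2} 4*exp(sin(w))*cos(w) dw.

Let u = sin(w), so du = cos(w) dw. When w = 0, u = 0; when w = pi/2, u = 1.
The integral becomes 4·∫ exp(u) du from 0 to 1, with antiderivative 4*exp(u).
Back in w: F(w) = 4*exp(sin(w)).
Then F(pi/2) - F(0) = (4*E) - (4) = -4 + 4*E.

-4 + 4*E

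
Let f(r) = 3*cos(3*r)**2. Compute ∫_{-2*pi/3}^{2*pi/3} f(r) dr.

Use the identity cos^2(3*r) = (1 + cos(6*r))/2.
An antiderivative is F(r) = 3*r/2 + sin(6*r)/4.
Then F(2*pi/3) - F(-2*pi/3) = (pi) - (-pi) = 2*pi.

2*pi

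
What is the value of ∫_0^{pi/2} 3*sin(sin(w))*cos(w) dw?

3 - 3*cos(1)

Let u = sin(w), so du = cos(w) dw. When w = 0, u = 0; when w = pi/2, u = 1.
The integral becomes 3·∫ sin(u) du from 0 to 1, with antiderivative -3*cos(u).
Back in w: F(w) = -3*cos(sin(w)).
Then F(pi/2) - F(0) = (-3*cos(1)) - (-3) = 3 - 3*cos(1).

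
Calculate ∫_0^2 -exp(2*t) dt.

An antiderivative is F(t) = -exp(2*t)/2.
Then F(2) - F(0) = (-exp(4)/2) - (-1/2) = 1/2 - exp(4)/2.

1/2 - exp(4)/2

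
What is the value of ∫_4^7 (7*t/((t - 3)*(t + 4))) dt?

Factor the denominator: t**2 + t - 12 = (t + 4)(t - 3).
Partial fractions: 7*t/((t - 3)*(t + 4)) = 4/(t + 4) + 3/(t - 3).
An antiderivative is F(t) = 3*log(t - 3) + 4*log(t + 4).
Then F(7) - F(4) = (6*log(2) + 4*log(11)) - (12*log(2)) = -6*log(2) + 4*log(11).

-6*log(2) + 4*log(11)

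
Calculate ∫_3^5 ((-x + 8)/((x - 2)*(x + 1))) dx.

Factor the denominator: x**2 - x - 2 = (x + 1)(x - 2).
Partial fractions: (-x + 8)/((x - 2)*(x + 1)) = -3/(x + 1) + 2/(x - 2).
An antiderivative is F(x) = 2*log(x - 2) - 3*log(x + 1).
Then F(5) - F(3) = (-log(24)) - (-log(64)) = log(8/3).

log(8/3)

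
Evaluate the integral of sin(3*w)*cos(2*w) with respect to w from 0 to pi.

6/5

Use the identity sin(3*w)cos(2*w) = [sin(5*w) + sin(w)]/2.
An antiderivative is F(w) = -cos(w)/2 - cos(5*w)/10.
Then F(pi) - F(0) = (3/5) - (-3/5) = 6/5.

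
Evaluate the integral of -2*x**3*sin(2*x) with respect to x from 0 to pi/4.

3/4 - 3*pi**2/32

Integrate by parts 3 times (u = x^3, dv = -2*sin(2*x) dx).
An antiderivative is F(x) = x**3*cos(2*x) - 3*x**2*sin(2*x)/2 - 3*x*cos(2*x)/2 + 3*sin(2*x)/4.
Then F(pi/4) - F(0) = (3/4 - 3*pi**2/32) - (0) = 3/4 - 3*pi**2/32.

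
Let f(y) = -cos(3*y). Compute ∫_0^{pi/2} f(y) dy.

1/3

An antiderivative is F(y) = -sin(3*y)/3.
Then F(pi/2) - F(0) = (1/3) - (0) = 1/3.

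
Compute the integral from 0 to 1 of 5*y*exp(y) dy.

5

Integrate by parts once (u = y, dv = 5*exp(y) dy).
An antiderivative is F(y) = (5*y - 5)*exp(y).
Then F(1) - F(0) = (0) - (-5) = 5.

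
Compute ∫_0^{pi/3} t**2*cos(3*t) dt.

Integrate by parts twice (u = t^2, dv = cos(3*t) dt).
An antiderivative is F(t) = t**2*sin(3*t)/3 + 2*t*cos(3*t)/9 - 2*sin(3*t)/27.
Then F(pi/3) - F(0) = (-2*pi/27) - (0) = -2*pi/27.

-2*pi/27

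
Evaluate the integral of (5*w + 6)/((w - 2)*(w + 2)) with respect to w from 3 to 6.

-log(5) + 11*log(2)

Factor the denominator: w**2 - 4 = (w + 2)(w - 2).
Partial fractions: (5*w + 6)/((w - 2)*(w + 2)) = 1/(w + 2) + 4/(w - 2).
An antiderivative is F(w) = 4*log(w - 2) + log(w + 2).
Then F(6) - F(3) = (11*log(2)) - (log(5)) = -log(5) + 11*log(2).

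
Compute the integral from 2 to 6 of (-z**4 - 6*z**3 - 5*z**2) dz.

By the power rule, an antiderivative is F(z) = -z**5/5 - 3*z**4/2 - 5*z**3/3.
Then F(6) - F(2) = (-19296/5) - (-656/15) = -57232/15.

-57232/15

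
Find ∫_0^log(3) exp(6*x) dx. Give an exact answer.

Let u = exp(x), so du = exp(x) dx. When x = 0, u = 1; when x = log(3), u = 3.
The integral becomes ∫ u**5 du from 1 to 3, with antiderivative u**6/6.
Back in x: F(x) = exp(6*x)/6.
Then F(log(3)) - F(0) = (243/2) - (1/6) = 364/3.

364/3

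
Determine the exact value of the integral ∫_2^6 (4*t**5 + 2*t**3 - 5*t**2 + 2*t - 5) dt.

By the power rule, an antiderivative is F(t) = 2*t**6/3 + t**4/2 - 5*t**3/3 + t**2 - 5*t.
Then F(6) - F(2) = (31398) - (94/3) = 94100/3.

94100/3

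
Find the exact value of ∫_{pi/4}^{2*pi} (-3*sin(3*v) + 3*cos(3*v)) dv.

1

An antiderivative is F(v) = sin(3*v) + cos(3*v).
Then F(2*pi) - F(pi/4) = (1) - (0) = 1.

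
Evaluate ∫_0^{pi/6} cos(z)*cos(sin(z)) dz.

Let u = sin(z), so du = cos(z) dz. When z = 0, u = 0; when z = pi/6, u = 1/2.
The integral becomes ∫ cos(u) du from 0 to 1/2, with antiderivative sin(u).
Back in z: F(z) = sin(sin(z)).
Then F(pi/6) - F(0) = (sin(1/2)) - (0) = sin(1/2).

sin(1/2)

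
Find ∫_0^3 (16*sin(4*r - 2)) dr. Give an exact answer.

Let u = 4*r - 2, so du = 4 dr. When r = 0, u = -2; when r = 3, u = 10.
The integral becomes 4·∫ sin(u) du from -2 to 10, with antiderivative -4*cos(u).
Back in r: F(r) = -4*cos(4*r - 2).
Then F(3) - F(0) = (-4*cos(10)) - (-4*cos(2)) = 4*cos(2) - 4*cos(10).

4*cos(2) - 4*cos(10)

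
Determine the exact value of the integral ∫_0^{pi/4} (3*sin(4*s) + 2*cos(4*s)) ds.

3/2

An antiderivative is F(s) = sin(4*s)/2 - 3*cos(4*s)/4.
Then F(pi/4) - F(0) = (3/4) - (-3/4) = 3/2.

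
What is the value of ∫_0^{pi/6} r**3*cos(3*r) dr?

-pi/27 + pi**3/648 + 2/27

Integrate by parts 3 times (u = r^3, dv = cos(3*r) dr).
An antiderivative is F(r) = r**3*sin(3*r)/3 + r**2*cos(3*r)/3 - 2*r*sin(3*r)/9 - 2*cos(3*r)/27.
Then F(pi/6) - F(0) = (pi*(-24 + pi**2)/648) - (-2/27) = -pi/27 + pi**3/648 + 2/27.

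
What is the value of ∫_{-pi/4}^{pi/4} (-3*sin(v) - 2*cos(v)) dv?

-2*sqrt(2)

An antiderivative is F(v) = -2*sin(v) + 3*cos(v).
Then F(pi/4) - F(-pi/4) = (sqrt(2)/2) - (5*sqrt(2)/2) = -2*sqrt(2).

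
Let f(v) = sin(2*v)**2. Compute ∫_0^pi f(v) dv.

pi/2

Use the identity sin^2(2*v) = (1 - cos(4*v))/2.
An antiderivative is F(v) = v/2 - sin(4*v)/8.
Then F(pi) - F(0) = (pi/2) - (0) = pi/2.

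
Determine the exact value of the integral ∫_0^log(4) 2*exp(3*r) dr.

Let u = exp(r), so du = exp(r) dr. When r = 0, u = 1; when r = log(4), u = 4.
The integral becomes 2·∫ u**2 du from 1 to 4, with antiderivative 2*u**3/3.
Back in r: F(r) = 2*exp(3*r)/3.
Then F(log(4)) - F(0) = (128/3) - (2/3) = 42.

42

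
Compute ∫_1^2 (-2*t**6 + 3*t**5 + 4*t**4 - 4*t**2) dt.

By the power rule, an antiderivative is F(t) = -2*t**7/7 + t**6/2 + 4*t**5/5 - 4*t**3/3.
Then F(2) - F(1) = (1088/105) - (-67/210) = 2243/210.

2243/210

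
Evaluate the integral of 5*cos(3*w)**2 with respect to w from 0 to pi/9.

5*sqrt(3)/24 + 5*pi/18

Use the identity cos^2(3*w) = (1 + cos(6*w))/2.
An antiderivative is F(w) = 5*w/2 + 5*sin(6*w)/12.
Then F(pi/9) - F(0) = (5*sqrt(3)/24 + 5*pi/18) - (0) = 5*sqrt(3)/24 + 5*pi/18.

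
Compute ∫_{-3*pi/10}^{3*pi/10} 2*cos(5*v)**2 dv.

Use the identity cos^2(5*v) = (1 + cos(10*v))/2.
An antiderivative is F(v) = v + sin(10*v)/10.
Then F(3*pi/10) - F(-3*pi/10) = (3*pi/10) - (-3*pi/10) = 3*pi/5.

3*pi/5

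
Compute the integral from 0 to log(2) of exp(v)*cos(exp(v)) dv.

Let u = exp(v), so du = exp(v) dv. When v = 0, u = 1; when v = log(2), u = 2.
The integral becomes ∫ cos(u) du from 1 to 2, with antiderivative sin(u).
Back in v: F(v) = sin(exp(v)).
Then F(log(2)) - F(0) = (sin(2)) - (sin(1)) = -sin(1) + sin(2).

-sin(1) + sin(2)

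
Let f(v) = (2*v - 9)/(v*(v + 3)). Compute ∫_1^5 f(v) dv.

Factor the denominator: v**2 + 3*v = (v + 3)v.
Partial fractions: (2*v - 9)/(v*(v + 3)) = 5/(v + 3) - 3/v.
An antiderivative is F(v) = -3*log(v) + 5*log(v + 3).
Then F(5) - F(1) = (-3*log(5) + 15*log(2)) - (10*log(2)) = -3*log(5) + 5*log(2).

-3*log(5) + 5*log(2)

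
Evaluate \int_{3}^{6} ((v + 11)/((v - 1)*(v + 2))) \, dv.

Factor the denominator: v**2 + v - 2 = (v + 2)(v - 1).
Partial fractions: (v + 11)/((v - 1)*(v + 2)) = -3/(v + 2) + 4/(v - 1).
An antiderivative is F(v) = 4*log(v - 1) - 3*log(v + 2).
Then F(6) - F(3) = (-9*log(2) + 4*log(5)) - (-3*log(5) + 4*log(2)) = -13*log(2) + 7*log(5).

-13*log(2) + 7*log(5)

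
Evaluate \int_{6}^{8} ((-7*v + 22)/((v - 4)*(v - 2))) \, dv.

log(2/81)

Factor the denominator: v**2 - 6*v + 8 = (v - 2)(v - 4).
Partial fractions: (-7*v + 22)/((v - 4)*(v - 2)) = -4/(v - 2) - 3/(v - 4).
An antiderivative is F(v) = -3*log(v - 4) - 4*log(v - 2).
Then F(8) - F(6) = (-10*log(2) - 4*log(3)) - (-11*log(2)) = log(2/81).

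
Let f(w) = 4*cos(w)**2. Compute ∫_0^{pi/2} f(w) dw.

Use the identity cos^2(w) = (1 + cos(2*w))/2.
An antiderivative is F(w) = 2*w + sin(2*w).
Then F(pi/2) - F(0) = (pi) - (0) = pi.

pi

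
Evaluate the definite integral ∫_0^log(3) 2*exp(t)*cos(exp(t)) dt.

-2*sin(1) + 2*sin(3)

Let u = exp(t), so du = exp(t) dt. When t = 0, u = 1; when t = log(3), u = 3.
The integral becomes 2·∫ cos(u) du from 1 to 3, with antiderivative 2*sin(u).
Back in t: F(t) = 2*sin(exp(t)).
Then F(log(3)) - F(0) = (2*sin(3)) - (2*sin(1)) = -2*sin(1) + 2*sin(3).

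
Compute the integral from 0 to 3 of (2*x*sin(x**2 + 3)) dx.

cos(3) - cos(12)

Let u = x**2 + 3, so du = 2*x dx. When x = 0, u = 3; when x = 3, u = 12.
The integral becomes ∫ sin(u) du from 3 to 12, with antiderivative -cos(u).
Back in x: F(x) = -cos(x**2 + 3).
Then F(3) - F(0) = (-cos(12)) - (-cos(3)) = cos(3) - cos(12).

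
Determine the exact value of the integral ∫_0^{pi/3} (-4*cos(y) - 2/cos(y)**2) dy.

-4*sqrt(3)

An antiderivative is F(y) = -4*sin(y) - 2*tan(y).
Then F(pi/3) - F(0) = (-4*sqrt(3)) - (0) = -4*sqrt(3).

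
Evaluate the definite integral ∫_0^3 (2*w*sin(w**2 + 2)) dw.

Let u = w**2 + 2, so du = 2*w dw. When w = 0, u = 2; when w = 3, u = 11.
The integral becomes ∫ sin(u) du from 2 to 11, with antiderivative -cos(u).
Back in w: F(w) = -cos(w**2 + 2).
Then F(3) - F(0) = (-cos(11)) - (-cos(2)) = cos(2) - cos(11).

cos(2) - cos(11)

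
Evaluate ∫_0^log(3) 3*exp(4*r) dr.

60

Let u = exp(r), so du = exp(r) dr. When r = 0, u = 1; when r = log(3), u = 3.
The integral becomes 3·∫ u**3 du from 1 to 3, with antiderivative 3*u**4/4.
Back in r: F(r) = 3*exp(4*r)/4.
Then F(log(3)) - F(0) = (243/4) - (3/4) = 60.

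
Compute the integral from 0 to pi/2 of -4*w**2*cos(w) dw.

8 - pi**2

Integrate by parts twice (u = w^2, dv = -4*cos(w) dw).
An antiderivative is F(w) = -4*w**2*sin(w) - 8*w*cos(w) + 8*sin(w).
Then F(pi/2) - F(0) = (8 - pi**2) - (0) = 8 - pi**2.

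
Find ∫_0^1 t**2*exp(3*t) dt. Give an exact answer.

-2/27 + 5*exp(3)/27

Integrate by parts twice (u = t^2, dv = exp(3*t) dt).
An antiderivative is F(t) = (9*t**2 - 6*t + 2)*exp(3*t)/27.
Then F(1) - F(0) = (5*exp(3)/27) - (2/27) = -2/27 + 5*exp(3)/27.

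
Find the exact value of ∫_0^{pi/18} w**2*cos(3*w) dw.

Integrate by parts twice (u = w^2, dv = cos(3*w) dw).
An antiderivative is F(w) = w**2*sin(3*w)/3 + 2*w*cos(3*w)/9 - 2*sin(3*w)/27.
Then F(pi/18) - F(0) = (-1/27 + pi**2/1944 + sqrt(3)*pi/162) - (0) = -1/27 + pi**2/1944 + sqrt(3)*pi/162.

-1/27 + pi**2/1944 + sqrt(3)*pi/162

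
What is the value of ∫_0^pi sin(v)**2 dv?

Use the identity sin^2(v) = (1 - cos(2*v))/2.
An antiderivative is F(v) = v/2 - sin(2*v)/4.
Then F(pi) - F(0) = (pi/2) - (0) = pi/2.

pi/2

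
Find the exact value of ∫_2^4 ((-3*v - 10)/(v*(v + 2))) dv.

Factor the denominator: v**2 + 2*v = (v + 2)v.
Partial fractions: (-3*v - 10)/(v*(v + 2)) = 2/(v + 2) - 5/v.
An antiderivative is F(v) = -5*log(v) + 2*log(v + 2).
Then F(4) - F(2) = (-8*log(2) + 2*log(3)) - (-log(2)) = -7*log(2) + 2*log(3).

-7*log(2) + 2*log(3)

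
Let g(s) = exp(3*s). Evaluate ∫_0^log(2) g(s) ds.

7/3

Let u = exp(s), so du = exp(s) ds. When s = 0, u = 1; when s = log(2), u = 2.
The integral becomes ∫ u**2 du from 1 to 2, with antiderivative u**3/3.
Back in s: F(s) = exp(3*s)/3.
Then F(log(2)) - F(0) = (8/3) - (1/3) = 7/3.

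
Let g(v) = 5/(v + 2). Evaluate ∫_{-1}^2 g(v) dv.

An antiderivative is F(v) = 5*log(v + 2).
Then F(2) - F(-1) = (10*log(2)) - (0) = 10*log(2).

10*log(2)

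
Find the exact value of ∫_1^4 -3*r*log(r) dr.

Integrate by parts once (u = ln r, dv = -3*r dr).
An antiderivative is F(r) = -3*r**2*(2*log(r) - 1)/4.
Then F(4) - F(1) = (12 - 48*log(2)) - (3/4) = 45/4 - 48*log(2).

45/4 - 48*log(2)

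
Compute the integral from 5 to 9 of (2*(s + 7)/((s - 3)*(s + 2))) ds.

Factor the denominator: s**2 - s - 6 = (s + 2)(s - 3).
Partial fractions: 2*(s + 7)/((s - 3)*(s + 2)) = -2/(s + 2) + 4/(s - 3).
An antiderivative is F(s) = 4*log(s - 3) - 2*log(s + 2).
Then F(9) - F(5) = (-2*log(11) + 4*log(2) + 4*log(3)) - (log(16/49)) = -2*log(11) + 2*log(7) + 4*log(3).

-2*log(11) + 2*log(7) + 4*log(3)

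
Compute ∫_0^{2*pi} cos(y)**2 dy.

Use the identity cos^2(y) = (1 + cos(2*y))/2.
An antiderivative is F(y) = y/2 + sin(2*y)/4.
Then F(2*pi) - F(0) = (pi) - (0) = pi.

pi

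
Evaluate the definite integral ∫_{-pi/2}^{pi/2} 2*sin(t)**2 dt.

Use the identity sin^2(t) = (1 - cos(2*t))/2.
An antiderivative is F(t) = t - sin(2*t)/2.
Then F(pi/2) - F(-pi/2) = (pi/2) - (-pi/2) = pi.

pi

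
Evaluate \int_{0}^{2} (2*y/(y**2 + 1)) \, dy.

log(5)

Let u = y**2 + 1, so du = 2*y dy. When y = 0, u = 1; when y = 2, u = 5.
The integral becomes ∫ 1/u du from 1 to 5, with antiderivative log(u).
Back in y: F(y) = log(y**2 + 1).
Then F(2) - F(0) = (log(5)) - (0) = log(5).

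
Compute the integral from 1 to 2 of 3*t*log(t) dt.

-9/4 + log(64)

Integrate by parts once (u = ln t, dv = 3*t dt).
An antiderivative is F(t) = 3*t**2*(2*log(t) - 1)/4.
Then F(2) - F(1) = (-3 + log(64)) - (-3/4) = -9/4 + log(64).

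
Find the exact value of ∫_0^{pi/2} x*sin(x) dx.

Integrate by parts once (u = x, dv = sin(x) dx).
An antiderivative is F(x) = -x*cos(x) + sin(x).
Then F(pi/2) - F(0) = (1) - (0) = 1.

1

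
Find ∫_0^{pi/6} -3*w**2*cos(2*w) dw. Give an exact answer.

-pi/8 - sqrt(3)*pi**2/48 + 3*sqrt(3)/8

Integrate by parts twice (u = w^2, dv = -3*cos(2*w) dw).
An antiderivative is F(w) = -3*w**2*sin(2*w)/2 - 3*w*cos(2*w)/2 + 3*sin(2*w)/4.
Then F(pi/6) - F(0) = (-pi/8 - sqrt(3)*pi**2/48 + 3*sqrt(3)/8) - (0) = -pi/8 - sqrt(3)*pi**2/48 + 3*sqrt(3)/8.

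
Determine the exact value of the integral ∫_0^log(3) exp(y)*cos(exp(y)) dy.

-sin(1) + sin(3)

Let u = exp(y), so du = exp(y) dy. When y = 0, u = 1; when y = log(3), u = 3.
The integral becomes ∫ cos(u) du from 1 to 3, with antiderivative sin(u).
Back in y: F(y) = sin(exp(y)).
Then F(log(3)) - F(0) = (sin(3)) - (sin(1)) = -sin(1) + sin(3).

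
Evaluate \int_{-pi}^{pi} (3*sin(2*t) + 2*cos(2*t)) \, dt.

0

An antiderivative is F(t) = sin(2*t) - 3*cos(2*t)/2.
Then F(pi) - F(-pi) = (-3/2) - (-3/2) = 0.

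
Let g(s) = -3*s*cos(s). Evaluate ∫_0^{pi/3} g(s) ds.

Integrate by parts once (u = s, dv = -3*cos(s) ds).
An antiderivative is F(s) = -3*s*sin(s) - 3*cos(s).
Then F(pi/3) - F(0) = (-sqrt(3)*pi/2 - 3/2) - (-3) = -sqrt(3)*pi/2 + 3/2.

-sqrt(3)*pi/2 + 3/2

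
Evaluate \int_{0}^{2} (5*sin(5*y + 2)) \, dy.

Let u = 5*y + 2, so du = 5 dy. When y = 0, u = 2; when y = 2, u = 12.
The integral becomes ∫ sin(u) du from 2 to 12, with antiderivative -cos(u).
Back in y: F(y) = -cos(5*y + 2).
Then F(2) - F(0) = (-cos(12)) - (-cos(2)) = -cos(12) + cos(2).

-cos(12) + cos(2)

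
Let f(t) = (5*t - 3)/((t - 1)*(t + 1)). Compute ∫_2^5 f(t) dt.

Factor the denominator: t**2 - 1 = (t + 1)(t - 1).
Partial fractions: (5*t - 3)/((t - 1)*(t + 1)) = 4/(t + 1) + 1/(t - 1).
An antiderivative is F(t) = log(t - 1) + 4*log(t + 1).
Then F(5) - F(2) = (6*log(2) + 4*log(3)) - (log(81)) = log(64).

log(64)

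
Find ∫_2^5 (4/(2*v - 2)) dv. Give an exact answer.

An antiderivative is F(v) = 2*log(2*v - 2).
Then F(5) - F(2) = (log(64)) - (log(4)) = log(16).

log(16)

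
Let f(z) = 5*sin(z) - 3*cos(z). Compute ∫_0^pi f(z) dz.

10

An antiderivative is F(z) = -3*sin(z) - 5*cos(z).
Then F(pi) - F(0) = (5) - (-5) = 10.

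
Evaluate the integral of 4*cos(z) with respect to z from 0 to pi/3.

2*sqrt(3)

An antiderivative is F(z) = 4*sin(z).
Then F(pi/3) - F(0) = (2*sqrt(3)) - (0) = 2*sqrt(3).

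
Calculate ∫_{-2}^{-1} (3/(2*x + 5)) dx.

An antiderivative is F(x) = 3*log(2*x + 5)/2.
Then F(-1) - F(-2) = (3*log(3)/2) - (0) = 3*log(3)/2.

3*log(3)/2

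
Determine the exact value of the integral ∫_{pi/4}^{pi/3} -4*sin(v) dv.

An antiderivative is F(v) = 4*cos(v).
Then F(pi/3) - F(pi/4) = (2) - (2*sqrt(2)) = 2 - 2*sqrt(2).

2 - 2*sqrt(2)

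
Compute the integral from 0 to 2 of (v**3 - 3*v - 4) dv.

By the power rule, an antiderivative is F(v) = v**4/4 - 3*v**2/2 - 4*v.
Then F(2) - F(0) = (-10) - (0) = -10.

-10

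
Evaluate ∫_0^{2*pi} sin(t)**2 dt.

pi

Use the identity sin^2(t) = (1 - cos(2*t))/2.
An antiderivative is F(t) = t/2 - sin(2*t)/4.
Then F(2*pi) - F(0) = (pi) - (0) = pi.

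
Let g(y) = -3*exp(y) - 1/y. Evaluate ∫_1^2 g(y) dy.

-3*exp(2) - log(2) + 3*exp(1)

An antiderivative is F(y) = -3*exp(y) - log(y).
Then F(2) - F(1) = (-3*exp(2) - log(2)) - (-3*exp(1)) = -3*exp(2) - log(2) + 3*exp(1).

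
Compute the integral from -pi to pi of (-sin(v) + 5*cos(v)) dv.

0

An antiderivative is F(v) = 5*sin(v) + cos(v).
Then F(pi) - F(-pi) = (-1) - (-1) = 0.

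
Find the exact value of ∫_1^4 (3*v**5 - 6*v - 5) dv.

By the power rule, an antiderivative is F(v) = v**6/2 - 3*v**2 - 5*v.
Then F(4) - F(1) = (1980) - (-15/2) = 3975/2.

3975/2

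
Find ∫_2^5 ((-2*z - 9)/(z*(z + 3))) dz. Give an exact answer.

-4*log(5) + 6*log(2)

Factor the denominator: z**2 + 3*z = (z + 3)z.
Partial fractions: (-2*z - 9)/(z*(z + 3)) = 1/(z + 3) - 3/z.
An antiderivative is F(z) = -3*log(z) + log(z + 3).
Then F(5) - F(2) = (-3*log(5) + 3*log(2)) - (log(5/8)) = -4*log(5) + 6*log(2).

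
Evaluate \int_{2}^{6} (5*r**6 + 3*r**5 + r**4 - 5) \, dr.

By the power rule, an antiderivative is F(r) = 5*r**7/7 + r**6/2 + r**5/5 - 5*r.
Then F(6) - F(2) = (7868262/35) - (4194/35) = 7864068/35.

7864068/35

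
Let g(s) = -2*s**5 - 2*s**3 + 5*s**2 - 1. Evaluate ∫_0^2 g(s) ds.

By the power rule, an antiderivative is F(s) = -s**6/3 - s**4/2 + 5*s**3/3 - s.
Then F(2) - F(0) = (-18) - (0) = -18.

-18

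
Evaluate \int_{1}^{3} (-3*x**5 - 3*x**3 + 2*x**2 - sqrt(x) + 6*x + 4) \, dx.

-374 - 2*sqrt(3)

By the power rule, an antiderivative is F(x) = -x**6/2 - 3*x**4/4 - 2*x**(3/2)/3 + 2*x**3/3 + 3*x**2 + 4*x.
Then F(3) - F(1) = (-1473/4 - 2*sqrt(3)) - (23/4) = -374 - 2*sqrt(3).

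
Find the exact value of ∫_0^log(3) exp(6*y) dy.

Let u = exp(y), so du = exp(y) dy. When y = 0, u = 1; when y = log(3), u = 3.
The integral becomes ∫ u**5 du from 1 to 3, with antiderivative u**6/6.
Back in y: F(y) = exp(6*y)/6.
Then F(log(3)) - F(0) = (243/2) - (1/6) = 364/3.

364/3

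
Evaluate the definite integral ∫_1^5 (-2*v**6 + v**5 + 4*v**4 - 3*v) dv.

By the power rule, an antiderivative is F(v) = -2*v**7/7 + v**6/6 + 4*v**5/5 - 3*v**2/2.
Then F(5) - F(1) = (-362350/21) - (-86/105) = -603888/35.

-603888/35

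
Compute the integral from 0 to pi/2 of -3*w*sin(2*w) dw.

-3*pi/4

Integrate by parts once (u = w, dv = -3*sin(2*w) dw).
An antiderivative is F(w) = 3*w*cos(2*w)/2 - 3*sin(2*w)/4.
Then F(pi/2) - F(0) = (-3*pi/4) - (0) = -3*pi/4.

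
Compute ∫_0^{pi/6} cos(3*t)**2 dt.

Use the identity cos^2(3*t) = (1 + cos(6*t))/2.
An antiderivative is F(t) = t/2 + sin(6*t)/12.
Then F(pi/6) - F(0) = (pi/12) - (0) = pi/12.

pi/12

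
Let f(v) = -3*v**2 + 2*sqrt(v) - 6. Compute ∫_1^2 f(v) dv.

By the power rule, an antiderivative is F(v) = 4*v**(3/2)/3 - v**3 - 6*v.
Then F(2) - F(1) = (-20 + 8*sqrt(2)/3) - (-17/3) = -43/3 + 8*sqrt(2)/3.

-43/3 + 8*sqrt(2)/3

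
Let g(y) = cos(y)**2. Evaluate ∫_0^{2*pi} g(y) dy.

Use the identity cos^2(y) = (1 + cos(2*y))/2.
An antiderivative is F(y) = y/2 + sin(2*y)/4.
Then F(2*pi) - F(0) = (pi) - (0) = pi.

pi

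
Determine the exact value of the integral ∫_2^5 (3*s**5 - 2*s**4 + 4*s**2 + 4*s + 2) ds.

By the power rule, an antiderivative is F(s) = s**6/2 - 2*s**5/5 + 4*s**3/3 + 2*s**2 + 2*s.
Then F(5) - F(2) = (40735/6) - (628/15) = 67473/10.

67473/10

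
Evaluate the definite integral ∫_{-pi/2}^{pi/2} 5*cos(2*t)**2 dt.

Use the identity cos^2(2*t) = (1 + cos(4*t))/2.
An antiderivative is F(t) = 5*t/2 + 5*sin(4*t)/8.
Then F(pi/2) - F(-pi/2) = (5*pi/4) - (-5*pi/4) = 5*pi/2.

5*pi/2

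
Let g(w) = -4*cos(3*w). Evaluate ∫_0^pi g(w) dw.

0

An antiderivative is F(w) = -4*sin(3*w)/3.
Then F(pi) - F(0) = (0) - (0) = 0.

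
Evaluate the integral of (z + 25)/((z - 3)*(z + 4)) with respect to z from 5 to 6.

-7*log(2) - 3*log(5) + 10*log(3)

Factor the denominator: z**2 + z - 12 = (z + 4)(z - 3).
Partial fractions: (z + 25)/((z - 3)*(z + 4)) = -3/(z + 4) + 4/(z - 3).
An antiderivative is F(z) = 4*log(z - 3) - 3*log(z + 4).
Then F(6) - F(5) = (-3*log(5) - 3*log(2) + 4*log(3)) - (-6*log(3) + 4*log(2)) = -7*log(2) - 3*log(5) + 10*log(3).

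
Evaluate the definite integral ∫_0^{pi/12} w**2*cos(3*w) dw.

sqrt(2)*(-32 + pi**2 + 8*pi)/864

Integrate by parts twice (u = w^2, dv = cos(3*w) dw).
An antiderivative is F(w) = w**2*sin(3*w)/3 + 2*w*cos(3*w)/9 - 2*sin(3*w)/27.
Then F(pi/12) - F(0) = (sqrt(2)*(-32 + pi**2 + 8*pi)/864) - (0) = sqrt(2)*(-32 + pi**2 + 8*pi)/864.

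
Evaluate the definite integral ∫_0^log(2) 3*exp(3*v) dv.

Let u = exp(v), so du = exp(v) dv. When v = 0, u = 1; when v = log(2), u = 2.
The integral becomes 3·∫ u**2 du from 1 to 2, with antiderivative u**3.
Back in v: F(v) = exp(3*v).
Then F(log(2)) - F(0) = (8) - (1) = 7.

7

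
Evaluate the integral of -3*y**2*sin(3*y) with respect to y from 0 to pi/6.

Integrate by parts twice (u = y^2, dv = -3*sin(3*y) dy).
An antiderivative is F(y) = y**2*cos(3*y) - 2*y*sin(3*y)/3 - 2*cos(3*y)/9.
Then F(pi/6) - F(0) = (-pi/9) - (-2/9) = 2/9 - pi/9.

2/9 - pi/9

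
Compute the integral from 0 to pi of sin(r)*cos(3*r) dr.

Use the identity sin(r)cos(3*r) = [sin(4*r) + sin(-2*r)]/2.
An antiderivative is F(r) = cos(2*r)/4 - cos(4*r)/8.
Then F(pi) - F(0) = (1/8) - (1/8) = 0.

0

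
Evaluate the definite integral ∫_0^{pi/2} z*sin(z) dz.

Integrate by parts once (u = z, dv = sin(z) dz).
An antiderivative is F(z) = -z*cos(z) + sin(z).
Then F(pi/2) - F(0) = (1) - (0) = 1.

1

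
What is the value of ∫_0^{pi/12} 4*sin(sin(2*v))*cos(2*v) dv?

2 - 2*cos(1/2)

Let u = sin(2*v), so du = 2*cos(2*v) dv. When v = 0, u = 0; when v = pi/12, u = 1/2.
The integral becomes 2·∫ sin(u) du from 0 to 1/2, with antiderivative -2*cos(u).
Back in v: F(v) = -2*cos(sin(2*v)).
Then F(pi/12) - F(0) = (-2*cos(1/2)) - (-2) = 2 - 2*cos(1/2).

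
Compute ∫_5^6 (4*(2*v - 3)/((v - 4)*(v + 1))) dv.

-4*log(3) + 4*log(7)

Factor the denominator: v**2 - 3*v - 4 = (v + 1)(v - 4).
Partial fractions: 4*(2*v - 3)/((v - 4)*(v + 1)) = 4/(v + 1) + 4/(v - 4).
An antiderivative is F(v) = 4*log(v - 4) + 4*log(v + 1).
Then F(6) - F(5) = (4*log(2) + 4*log(7)) - (4*log(2) + 4*log(3)) = -4*log(3) + 4*log(7).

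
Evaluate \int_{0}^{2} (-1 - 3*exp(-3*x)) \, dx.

-3 + exp(-6)

An antiderivative is F(x) = -x + exp(-3*x).
Then F(2) - F(0) = (-2 + exp(-6)) - (1) = -3 + exp(-6).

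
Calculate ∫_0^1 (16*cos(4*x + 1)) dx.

Let u = 4*x + 1, so du = 4 dx. When x = 0, u = 1; when x = 1, u = 5.
The integral becomes 4·∫ cos(u) du from 1 to 5, with antiderivative 4*sin(u).
Back in x: F(x) = 4*sin(4*x + 1).
Then F(1) - F(0) = (4*sin(5)) - (4*sin(1)) = 4*sin(5) - 4*sin(1).

4*sin(5) - 4*sin(1)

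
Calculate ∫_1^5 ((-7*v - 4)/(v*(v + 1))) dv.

Factor the denominator: v**2 + v = (v + 1)v.
Partial fractions: (-7*v - 4)/(v*(v + 1)) = -3/(v + 1) - 4/v.
An antiderivative is F(v) = -4*log(v) - 3*log(v + 1).
Then F(5) - F(1) = (-4*log(5) - 3*log(3) - 3*log(2)) - (-log(8)) = -4*log(5) - 3*log(3).

-4*log(5) - 3*log(3)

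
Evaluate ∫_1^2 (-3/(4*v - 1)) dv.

-3*log(7)/4 + 3*log(3)/4

An antiderivative is F(v) = -3*log(4*v - 1)/4.
Then F(2) - F(1) = (-3*log(7)/4) - (-3*log(3)/4) = -3*log(7)/4 + 3*log(3)/4.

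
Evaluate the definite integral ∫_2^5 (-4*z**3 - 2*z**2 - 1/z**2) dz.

By the power rule, an antiderivative is F(z) = -z**4 - 2*z**3/3 + 1/z.
Then F(5) - F(2) = (-10622/15) - (-125/6) = -6873/10.

-6873/10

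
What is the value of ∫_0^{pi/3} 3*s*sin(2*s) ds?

Integrate by parts once (u = s, dv = 3*sin(2*s) ds).
An antiderivative is F(s) = -3*s*cos(2*s)/2 + 3*sin(2*s)/4.
Then F(pi/3) - F(0) = (3*sqrt(3)/8 + pi/4) - (0) = 3*sqrt(3)/8 + pi/4.

3*sqrt(3)/8 + pi/4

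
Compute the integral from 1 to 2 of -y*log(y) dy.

Integrate by parts once (u = ln y, dv = -y dy).
An antiderivative is F(y) = -y**2*(2*log(y) - 1)/4.
Then F(2) - F(1) = (1 - log(4)) - (1/4) = 3/4 - log(4).

3/4 - log(4)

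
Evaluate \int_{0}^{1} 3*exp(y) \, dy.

An antiderivative is F(y) = 3*exp(y).
Then F(1) - F(0) = (3*E) - (3) = -3 + 3*E.

-3 + 3*E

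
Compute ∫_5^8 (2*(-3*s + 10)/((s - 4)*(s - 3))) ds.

-6*log(2) - 2*log(5)

Factor the denominator: s**2 - 7*s + 12 = (s - 3)(s - 4).
Partial fractions: 2*(-3*s + 10)/((s - 4)*(s - 3)) = -2/(s - 3) - 4/(s - 4).
An antiderivative is F(s) = -4*log(s - 4) - 2*log(s - 3).
Then F(8) - F(5) = (-8*log(2) - 2*log(5)) - (-log(4)) = -6*log(2) - 2*log(5).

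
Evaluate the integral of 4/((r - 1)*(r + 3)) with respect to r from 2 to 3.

Factor the denominator: r**2 + 2*r - 3 = (r + 3)(r - 1).
Partial fractions: 4/((r - 1)*(r + 3)) = -1/(r + 3) + 1/(r - 1).
An antiderivative is F(r) = log(r - 1) - log(r + 3).
Then F(3) - F(2) = (-log(3)) - (-log(5)) = log(5/3).

log(5/3)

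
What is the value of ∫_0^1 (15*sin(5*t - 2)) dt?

Let u = 5*t - 2, so du = 5 dt. When t = 0, u = -2; when t = 1, u = 3.
The integral becomes 3·∫ sin(u) du from -2 to 3, with antiderivative -3*cos(u).
Back in t: F(t) = -3*cos(5*t - 2).
Then F(1) - F(0) = (-3*cos(3)) - (-3*cos(2)) = 3*cos(2) - 3*cos(3).

3*cos(2) - 3*cos(3)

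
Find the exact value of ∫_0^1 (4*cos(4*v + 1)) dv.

sin(5) - sin(1)

Let u = 4*v + 1, so du = 4 dv. When v = 0, u = 1; when v = 1, u = 5.
The integral becomes ∫ cos(u) du from 1 to 5, with antiderivative sin(u).
Back in v: F(v) = sin(4*v + 1).
Then F(1) - F(0) = (sin(5)) - (sin(1)) = sin(5) - sin(1).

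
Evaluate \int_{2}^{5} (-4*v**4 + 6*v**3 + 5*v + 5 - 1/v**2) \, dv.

-14937/10

By the power rule, an antiderivative is F(v) = -4*v**5/5 + 3*v**4/2 + 5*v**2/2 + 5*v + 1/v.
Then F(5) - F(2) = (-7374/5) - (189/10) = -14937/10.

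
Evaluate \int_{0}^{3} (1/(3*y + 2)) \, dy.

An antiderivative is F(y) = log(3*y + 2)/3.
Then F(3) - F(0) = (log(11)/3) - (log(2)/3) = -log(2)/3 + log(11)/3.

-log(2)/3 + log(11)/3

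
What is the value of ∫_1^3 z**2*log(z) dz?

-26/9 + 9*log(3)

Integrate by parts once (u = ln z, dv = z**2 dz).
An antiderivative is F(z) = z**3*(3*log(z) - 1)/9.
Then F(3) - F(1) = (-3 + 9*log(3)) - (-1/9) = -26/9 + 9*log(3).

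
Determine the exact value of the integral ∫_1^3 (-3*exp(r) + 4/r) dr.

-3*exp(3) + log(81) + 3*exp(1)

An antiderivative is F(r) = -3*exp(r) + 4*log(r).
Then F(3) - F(1) = (-3*exp(3) + log(81)) - (-3*exp(1)) = -3*exp(3) + log(81) + 3*exp(1).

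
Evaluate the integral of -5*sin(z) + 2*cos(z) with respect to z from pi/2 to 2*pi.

3

An antiderivative is F(z) = 2*sin(z) + 5*cos(z).
Then F(2*pi) - F(pi/2) = (5) - (2) = 3.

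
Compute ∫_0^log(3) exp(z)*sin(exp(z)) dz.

cos(1) - cos(3)

Let u = exp(z), so du = exp(z) dz. When z = 0, u = 1; when z = log(3), u = 3.
The integral becomes ∫ sin(u) du from 1 to 3, with antiderivative -cos(u).
Back in z: F(z) = -cos(exp(z)).
Then F(log(3)) - F(0) = (-cos(3)) - (-cos(1)) = cos(1) - cos(3).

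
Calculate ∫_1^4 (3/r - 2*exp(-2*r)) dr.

An antiderivative is F(r) = 3*log(r) + exp(-2*r).
Then F(4) - F(1) = (exp(-8) + 6*log(2)) - (exp(-2)) = -exp(-2) + exp(-8) + 6*log(2).

-exp(-2) + exp(-8) + 6*log(2)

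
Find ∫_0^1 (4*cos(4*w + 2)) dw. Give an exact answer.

Let u = 4*w + 2, so du = 4 dw. When w = 0, u = 2; when w = 1, u = 6.
The integral becomes ∫ cos(u) du from 2 to 6, with antiderivative sin(u).
Back in w: F(w) = sin(4*w + 2).
Then F(1) - F(0) = (sin(6)) - (sin(2)) = -sin(2) + sin(6).

-sin(2) + sin(6)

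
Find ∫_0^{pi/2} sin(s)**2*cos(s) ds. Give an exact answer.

Let u = sin(s), so du = cos(s) ds. When s = 0, u = 0; when s = pi/2, u = 1.
The integral becomes ∫ u**2 du from 0 to 1, with antiderivative u**3/3.
Back in s: F(s) = sin(s)**3/3.
Then F(pi/2) - F(0) = (1/3) - (0) = 1/3.

1/3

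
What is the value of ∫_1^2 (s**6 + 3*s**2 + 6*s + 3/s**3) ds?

By the power rule, an antiderivative is F(s) = s**7/7 + s**3 + 3*s**2 - 3/(2*s**2).
Then F(2) - F(1) = (2123/56) - (37/14) = 1975/56.

1975/56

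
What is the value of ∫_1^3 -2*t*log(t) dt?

Integrate by parts once (u = ln t, dv = -2*t dt).
An antiderivative is F(t) = -t**2*(2*log(t) - 1)/2.
Then F(3) - F(1) = (9/2 - 9*log(3)) - (1/2) = 4 - 9*log(3).

4 - 9*log(3)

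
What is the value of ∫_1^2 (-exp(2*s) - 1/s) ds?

An antiderivative is F(s) = -exp(2*s)/2 - log(s).
Then F(2) - F(1) = (-exp(4)/2 - log(2)) - (-exp(2)/2) = -exp(4)/2 - log(2) + exp(2)/2.

-exp(4)/2 - log(2) + exp(2)/2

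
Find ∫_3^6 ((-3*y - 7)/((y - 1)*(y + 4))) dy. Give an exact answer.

Factor the denominator: y**2 + 3*y - 4 = (y + 4)(y - 1).
Partial fractions: (-3*y - 7)/((y - 1)*(y + 4)) = -1/(y + 4) - 2/(y - 1).
An antiderivative is F(y) = -2*log(y - 1) - log(y + 4).
Then F(6) - F(3) = (-3*log(5) - log(2)) - (-log(28)) = -3*log(5) + log(2) + log(7).

-3*log(5) + log(2) + log(7)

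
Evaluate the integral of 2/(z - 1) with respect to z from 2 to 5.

log(16)

An antiderivative is F(z) = 2*log(z - 1).
Then F(5) - F(2) = (log(16)) - (0) = log(16).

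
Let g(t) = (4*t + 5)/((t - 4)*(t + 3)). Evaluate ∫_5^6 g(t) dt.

Factor the denominator: t**2 - t - 12 = (t + 3)(t - 4).
Partial fractions: (4*t + 5)/((t - 4)*(t + 3)) = 1/(t + 3) + 3/(t - 4).
An antiderivative is F(t) = 3*log(t - 4) + log(t + 3).
Then F(6) - F(5) = (log(72)) - (log(8)) = log(9).

log(9)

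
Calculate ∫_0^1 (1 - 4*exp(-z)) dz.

An antiderivative is F(z) = z + 4*exp(-z).
Then F(1) - F(0) = (1 + 4*exp(-1)) - (4) = -3 + 4*exp(-1).

-3 + 4*exp(-1)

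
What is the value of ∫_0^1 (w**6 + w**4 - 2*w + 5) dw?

By the power rule, an antiderivative is F(w) = w**7/7 + w**5/5 - w**2 + 5*w.
Then F(1) - F(0) = (152/35) - (0) = 152/35.

152/35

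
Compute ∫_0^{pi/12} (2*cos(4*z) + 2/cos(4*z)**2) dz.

An antiderivative is F(z) = sin(4*z)/2 + tan(4*z)/2.
Then F(pi/12) - F(0) = (3*sqrt(3)/4) - (0) = 3*sqrt(3)/4.

3*sqrt(3)/4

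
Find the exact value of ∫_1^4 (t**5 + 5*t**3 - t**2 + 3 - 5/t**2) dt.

1971/2

By the power rule, an antiderivative is F(t) = t**6/6 + 5*t**4/4 - t**3/3 + 3*t + 5/t.
Then F(4) - F(1) = (11935/12) - (109/12) = 1971/2.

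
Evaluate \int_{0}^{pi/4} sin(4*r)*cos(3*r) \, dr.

4/7 - 2*sqrt(2)/7

Use the identity sin(4*r)cos(3*r) = [sin(7*r) + sin(r)]/2.
An antiderivative is F(r) = -cos(r)/2 - cos(7*r)/14.
Then F(pi/4) - F(0) = (-2*sqrt(2)/7) - (-4/7) = 4/7 - 2*sqrt(2)/7.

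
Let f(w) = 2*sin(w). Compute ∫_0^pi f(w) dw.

An antiderivative is F(w) = -2*cos(w).
Then F(pi) - F(0) = (2) - (-2) = 4.

4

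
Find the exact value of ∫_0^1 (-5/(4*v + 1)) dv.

An antiderivative is F(v) = -5*log(4*v + 1)/4.
Then F(1) - F(0) = (-5*log(5)/4) - (0) = -5*log(5)/4.

-5*log(5)/4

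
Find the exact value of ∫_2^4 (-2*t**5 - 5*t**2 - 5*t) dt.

By the power rule, an antiderivative is F(t) = -t**6/3 - 5*t**3/3 - 5*t**2/2.
Then F(4) - F(2) = (-1512) - (-134/3) = -4402/3.

-4402/3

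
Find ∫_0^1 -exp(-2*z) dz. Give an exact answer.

(1 - exp(2))*exp(-2)/2

An antiderivative is F(z) = exp(-2*z)/2.
Then F(1) - F(0) = (exp(-2)/2) - (1/2) = (1 - exp(2))*exp(-2)/2.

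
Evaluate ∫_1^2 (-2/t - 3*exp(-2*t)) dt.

-2*log(2) - 3*exp(-2)/2 + 3*exp(-4)/2

An antiderivative is F(t) = -2*log(t) + 3*exp(-2*t)/2.
Then F(2) - F(1) = (-2*log(2) + 3*exp(-4)/2) - (3*exp(-2)/2) = -2*log(2) - 3*exp(-2)/2 + 3*exp(-4)/2.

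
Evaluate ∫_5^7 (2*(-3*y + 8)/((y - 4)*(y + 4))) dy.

Factor the denominator: y**2 - 16 = (y + 4)(y - 4).
Partial fractions: 2*(-3*y + 8)/((y - 4)*(y + 4)) = -5/(y + 4) - 1/(y - 4).
An antiderivative is F(y) = -log(y - 4) - 5*log(y + 4).
Then F(7) - F(5) = (-5*log(11) - log(3)) - (-10*log(3)) = -5*log(11) + 9*log(3).

-5*log(11) + 9*log(3)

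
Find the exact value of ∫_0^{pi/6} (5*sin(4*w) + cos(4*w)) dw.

sqrt(3)/8 + 15/8

An antiderivative is F(w) = sin(4*w)/4 - 5*cos(4*w)/4.
Then F(pi/6) - F(0) = (sqrt(3)/8 + 5/8) - (-5/4) = sqrt(3)/8 + 15/8.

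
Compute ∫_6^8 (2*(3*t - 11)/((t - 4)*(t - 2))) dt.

-4*log(2) + 5*log(3)

Factor the denominator: t**2 - 6*t + 8 = (t - 2)(t - 4).
Partial fractions: 2*(3*t - 11)/((t - 4)*(t - 2)) = 5/(t - 2) + 1/(t - 4).
An antiderivative is F(t) = log(t - 4) + 5*log(t - 2).
Then F(8) - F(6) = (7*log(2) + 5*log(3)) - (11*log(2)) = -4*log(2) + 5*log(3).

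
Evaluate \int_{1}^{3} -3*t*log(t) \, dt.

Integrate by parts once (u = ln t, dv = -3*t dt).
An antiderivative is F(t) = -3*t**2*(2*log(t) - 1)/4.
Then F(3) - F(1) = (27/4 - 27*log(3)/2) - (3/4) = 6 - 27*log(3)/2.

6 - 27*log(3)/2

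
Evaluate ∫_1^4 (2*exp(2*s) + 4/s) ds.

An antiderivative is F(s) = exp(2*s) + 4*log(s).
Then F(4) - F(1) = (8*log(2) + exp(8)) - (exp(2)) = -exp(2) + 8*log(2) + exp(8).

-exp(2) + 8*log(2) + exp(8)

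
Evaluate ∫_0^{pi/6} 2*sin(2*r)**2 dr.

Use the identity sin^2(2*r) = (1 - cos(4*r))/2.
An antiderivative is F(r) = r - sin(4*r)/4.
Then F(pi/6) - F(0) = (-sqrt(3)/8 + pi/6) - (0) = -sqrt(3)/8 + pi/6.

-sqrt(3)/8 + pi/6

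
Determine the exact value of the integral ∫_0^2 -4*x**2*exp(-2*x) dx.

Integrate by parts twice (u = x^2, dv = -4*exp(-2*x) dx).
An antiderivative is F(x) = (2*x**2 + 2*x + 1)*exp(-2*x).
Then F(2) - F(0) = (13*exp(-4)) - (1) = -1 + 13*exp(-4).

-1 + 13*exp(-4)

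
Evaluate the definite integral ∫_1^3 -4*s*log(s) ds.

Integrate by parts once (u = ln s, dv = -4*s ds).
An antiderivative is F(s) = -s**2*(2*log(s) - 1).
Then F(3) - F(1) = (9 - 18*log(3)) - (1) = 8 - 18*log(3).

8 - 18*log(3)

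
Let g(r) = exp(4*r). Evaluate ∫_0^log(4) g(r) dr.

Let u = exp(r), so du = exp(r) dr. When r = 0, u = 1; when r = log(4), u = 4.
The integral becomes ∫ u**3 du from 1 to 4, with antiderivative u**4/4.
Back in r: F(r) = exp(4*r)/4.
Then F(log(4)) - F(0) = (64) - (1/4) = 255/4.

255/4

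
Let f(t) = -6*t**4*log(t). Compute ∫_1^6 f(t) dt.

1866 - 46656*log(6)/5

Integrate by parts once (u = ln t, dv = -6*t**4 dt).
An antiderivative is F(t) = -6*t**5*(5*log(t) - 1)/25.
Then F(6) - F(1) = (46656/25 - 46656*log(6)/5) - (6/25) = 1866 - 46656*log(6)/5.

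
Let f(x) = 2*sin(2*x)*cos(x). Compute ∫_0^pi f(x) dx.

Use the identity sin(2*x)cos(x) = [sin(3*x) + sin(x)]/2.
An antiderivative is F(x) = -cos(x) - cos(3*x)/3.
Then F(pi) - F(0) = (4/3) - (-4/3) = 8/3.

8/3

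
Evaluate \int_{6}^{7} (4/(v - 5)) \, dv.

An antiderivative is F(v) = 4*log(v - 5).
Then F(7) - F(6) = (log(16)) - (0) = log(16).

log(16)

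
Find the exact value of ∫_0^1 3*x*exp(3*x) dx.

Integrate by parts once (u = x, dv = 3*exp(3*x) dx).
An antiderivative is F(x) = (3*x - 1)*exp(3*x)/3.
Then F(1) - F(0) = (2*exp(3)/3) - (-1/3) = 1/3 + 2*exp(3)/3.

1/3 + 2*exp(3)/3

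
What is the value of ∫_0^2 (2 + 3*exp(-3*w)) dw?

An antiderivative is F(w) = 2*w - exp(-3*w).
Then F(2) - F(0) = (4 - exp(-6)) - (-1) = 5 - exp(-6).

5 - exp(-6)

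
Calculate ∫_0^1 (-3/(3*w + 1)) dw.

-log(4)

An antiderivative is F(w) = -log(3*w + 1).
Then F(1) - F(0) = (-log(4)) - (0) = -log(4).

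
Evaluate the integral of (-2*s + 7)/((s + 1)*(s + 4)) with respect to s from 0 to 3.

-5*log(7) + 16*log(2)

Factor the denominator: s**2 + 5*s + 4 = (s + 4)(s + 1).
Partial fractions: (-2*s + 7)/((s + 1)*(s + 4)) = -5/(s + 4) + 3/(s + 1).
An antiderivative is F(s) = 3*log(s + 1) - 5*log(s + 4).
Then F(3) - F(0) = (-5*log(7) + 6*log(2)) - (-10*log(2)) = -5*log(7) + 16*log(2).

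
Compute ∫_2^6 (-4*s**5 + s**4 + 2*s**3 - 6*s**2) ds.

-439328/15

By the power rule, an antiderivative is F(s) = -2*s**6/3 + s**5/5 + s**4/2 - 2*s**3.
Then F(6) - F(2) = (-146664/5) - (-664/15) = -439328/15.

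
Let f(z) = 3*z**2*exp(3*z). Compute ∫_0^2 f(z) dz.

-2/9 + 26*exp(6)/9

Integrate by parts twice (u = z^2, dv = 3*exp(3*z) dz).
An antiderivative is F(z) = (9*z**2 - 6*z + 2)*exp(3*z)/9.
Then F(2) - F(0) = (26*exp(6)/9) - (2/9) = -2/9 + 26*exp(6)/9.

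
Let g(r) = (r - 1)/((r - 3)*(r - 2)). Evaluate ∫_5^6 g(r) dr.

log(27/16)

Factor the denominator: r**2 - 5*r + 6 = (r - 2)(r - 3).
Partial fractions: (r - 1)/((r - 3)*(r - 2)) = -1/(r - 2) + 2/(r - 3).
An antiderivative is F(r) = 2*log(r - 3) - log(r - 2).
Then F(6) - F(5) = (log(9/4)) - (log(4/3)) = log(27/16).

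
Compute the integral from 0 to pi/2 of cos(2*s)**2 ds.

Use the identity cos^2(2*s) = (1 + cos(4*s))/2.
An antiderivative is F(s) = s/2 + sin(4*s)/8.
Then F(pi/2) - F(0) = (pi/4) - (0) = pi/4.

pi/4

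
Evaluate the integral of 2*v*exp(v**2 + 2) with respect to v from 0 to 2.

-exp(2) + exp(6)

Let u = v**2 + 2, so du = 2*v dv. When v = 0, u = 2; when v = 2, u = 6.
The integral becomes ∫ exp(u) du from 2 to 6, with antiderivative exp(u).
Back in v: F(v) = exp(v**2 + 2).
Then F(2) - F(0) = (exp(6)) - (exp(2)) = -exp(2) + exp(6).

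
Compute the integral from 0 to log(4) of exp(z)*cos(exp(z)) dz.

Let u = exp(z), so du = exp(z) dz. When z = 0, u = 1; when z = log(4), u = 4.
The integral becomes ∫ cos(u) du from 1 to 4, with antiderivative sin(u).
Back in z: F(z) = sin(exp(z)).
Then F(log(4)) - F(0) = (sin(4)) - (sin(1)) = -sin(1) + sin(4).

-sin(1) + sin(4)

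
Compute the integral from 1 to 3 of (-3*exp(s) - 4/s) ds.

-3*exp(3) - log(81) + 3*exp(1)

An antiderivative is F(s) = -3*exp(s) - 4*log(s).
Then F(3) - F(1) = (-3*exp(3) - log(81)) - (-3*exp(1)) = -3*exp(3) - log(81) + 3*exp(1).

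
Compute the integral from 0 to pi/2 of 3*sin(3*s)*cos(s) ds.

Use the identity sin(3*s)cos(s) = [sin(4*s) + sin(2*s)]/2.
An antiderivative is F(s) = -3*cos(2*s)/4 - 3*cos(4*s)/8.
Then F(pi/2) - F(0) = (3/8) - (-9/8) = 3/2.

3/2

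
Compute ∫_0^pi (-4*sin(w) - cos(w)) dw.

-8

An antiderivative is F(w) = -sin(w) + 4*cos(w).
Then F(pi) - F(0) = (-4) - (4) = -8.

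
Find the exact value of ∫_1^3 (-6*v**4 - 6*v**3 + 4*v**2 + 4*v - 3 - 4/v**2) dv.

By the power rule, an antiderivative is F(v) = -6*v**5/5 - 3*v**4/2 + 4*v**3/3 + 2*v**2 - 3*v + 4/v.
Then F(3) - F(1) = (-11003/30) - (49/30) = -1842/5.

-1842/5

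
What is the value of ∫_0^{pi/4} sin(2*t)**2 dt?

Use the identity sin^2(2*t) = (1 - cos(4*t))/2.
An antiderivative is F(t) = t/2 - sin(4*t)/8.
Then F(pi/4) - F(0) = (pi/8) - (0) = pi/8.

pi/8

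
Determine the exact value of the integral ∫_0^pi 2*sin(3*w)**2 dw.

pi

Use the identity sin^2(3*w) = (1 - cos(6*w))/2.
An antiderivative is F(w) = w - sin(6*w)/6.
Then F(pi) - F(0) = (pi) - (0) = pi.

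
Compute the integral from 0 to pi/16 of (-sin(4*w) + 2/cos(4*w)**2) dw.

sqrt(2)/8 + 1/4

An antiderivative is F(w) = cos(4*w)/4 + tan(4*w)/2.
Then F(pi/16) - F(0) = (sqrt(2)/8 + 1/2) - (1/4) = sqrt(2)/8 + 1/4.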